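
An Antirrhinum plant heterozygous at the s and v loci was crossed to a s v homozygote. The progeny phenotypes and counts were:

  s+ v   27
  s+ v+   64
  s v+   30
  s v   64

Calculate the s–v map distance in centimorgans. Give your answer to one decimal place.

30.8 centimorgans

The two most frequent classes, s+ v+ (64) and s v (64), are the parental types, so the F1 was s+ v+ / s v.
The recombinant classes are s+ v and s v+: 27 + 30 = 57.
Recombination frequency = 57/185 = 0.3081 ≈ 30.8%, i.e. 30.8 centimorgans.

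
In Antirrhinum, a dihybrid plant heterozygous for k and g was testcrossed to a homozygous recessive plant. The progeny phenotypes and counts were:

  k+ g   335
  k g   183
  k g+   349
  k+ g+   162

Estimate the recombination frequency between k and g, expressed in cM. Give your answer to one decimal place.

33.5 cM

The two most frequent classes, k+ g (335) and k g+ (349), are the parental types, so the F1 was k+ g / k g+.
The recombinant classes are k+ g+ and k g: 162 + 183 = 345.
Recombination frequency = 345/1029 = 0.3353 ≈ 33.5%, i.e. 33.5 cM.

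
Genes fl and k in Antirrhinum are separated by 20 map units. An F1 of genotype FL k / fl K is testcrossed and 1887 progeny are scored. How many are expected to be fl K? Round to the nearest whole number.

755

A map distance of 20 map units corresponds to a recombination frequency of 0.200.
The F1 is FL k / fl K, so fl K is a parental gamete class with expected frequency (1 − r)/2 = 0.800/2 = 0.4000.
Expected number = 0.4000 × 1887 = 754.80 ≈ 755.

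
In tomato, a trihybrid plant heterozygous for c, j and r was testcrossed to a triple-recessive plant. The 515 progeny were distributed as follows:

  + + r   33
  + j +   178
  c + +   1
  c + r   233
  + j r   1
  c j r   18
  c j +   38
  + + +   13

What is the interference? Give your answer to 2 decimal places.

The two most frequent reciprocal classes, c + r and + j +, are the parental types, so the F1 was c + r / + j +.
The two rarest classes, c + + and + j r, are the double crossovers. Comparing them with the parentals, only the r allele has switched, so r is the middle locus and the order is c – r – j.
c–r: (71 + 2)/515 = 0.1417; r–j: (31 + 2)/515 = 0.0641.
Expected DCO frequency = 0.1417 × 0.0641 ≈ 0.00908; observed = 2/515 ≈ 0.00388.
Coefficient of coincidence = 0.00388/0.00908 ≈ 0.43; interference = 1 − 0.43 = 0.57.

0.57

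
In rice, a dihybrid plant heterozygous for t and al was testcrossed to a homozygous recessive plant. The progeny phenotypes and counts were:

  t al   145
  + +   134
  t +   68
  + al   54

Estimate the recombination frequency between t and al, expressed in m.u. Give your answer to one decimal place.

The two most frequent classes, + + (134) and t al (145), are the parental types, so the F1 was + + / t al.
The recombinant classes are + al and t +: 54 + 68 = 122.
Recombination frequency = 122/401 = 0.3042 ≈ 30.4%, i.e. 30.4 m.u.

30.4 m.u.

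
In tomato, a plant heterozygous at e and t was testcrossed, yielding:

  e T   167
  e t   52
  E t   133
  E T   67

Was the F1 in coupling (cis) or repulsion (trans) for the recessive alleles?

trans

The two most frequent classes are E t (133) and e T (167); these are the parental (non-recombinant) types.
So the F1 carried E t on one chromosome and e T on the other — the recessive alleles are on opposite chromosomes (trans / repulsion).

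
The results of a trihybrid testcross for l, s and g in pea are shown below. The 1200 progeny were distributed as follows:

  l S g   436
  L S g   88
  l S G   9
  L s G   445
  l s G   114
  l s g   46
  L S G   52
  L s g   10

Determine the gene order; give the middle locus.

g

The two most frequent reciprocal classes, L s G and l S g, are the parental types, so the F1 was L s G / l S g.
The two rarest classes, L s g and l S G, are the double crossovers. Comparing them with the parentals, only the g allele has switched, so g is the middle locus and the order is l – g – s.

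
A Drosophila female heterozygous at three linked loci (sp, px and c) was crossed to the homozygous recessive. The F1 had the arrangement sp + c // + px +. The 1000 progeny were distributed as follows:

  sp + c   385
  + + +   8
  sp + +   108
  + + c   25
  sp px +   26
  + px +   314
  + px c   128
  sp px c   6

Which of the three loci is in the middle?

The two rarest classes, sp px c and + + +, are the double crossovers. Comparing them with the parentals, only the px allele has switched, so px is the middle locus and the order is c – px – sp.

px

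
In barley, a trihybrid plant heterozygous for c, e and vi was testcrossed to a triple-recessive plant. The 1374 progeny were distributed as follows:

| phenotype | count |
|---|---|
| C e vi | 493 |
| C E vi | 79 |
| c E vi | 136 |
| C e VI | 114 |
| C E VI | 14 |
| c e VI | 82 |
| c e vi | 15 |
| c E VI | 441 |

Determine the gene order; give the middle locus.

c

The two most frequent reciprocal classes, C e vi and c E VI, are the parental types, so the F1 was C e vi / c E VI.
The two rarest classes, c e vi and C E VI, are the double crossovers. Comparing them with the parentals, only the c allele has switched, so c is the middle locus and the order is e – c – vi.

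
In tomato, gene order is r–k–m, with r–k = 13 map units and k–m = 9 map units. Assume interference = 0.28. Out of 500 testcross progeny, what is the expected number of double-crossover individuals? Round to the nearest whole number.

Map distances give recombination frequencies of 0.130 and 0.090 for the two intervals.
With interference 0.28 (so coincidence = 0.72), expected double-crossover frequency = 0.130 × 0.090 × 0.72 = 0.00842.
Expected number = 0.00842 × 500 = 4.21 ≈ 4.

4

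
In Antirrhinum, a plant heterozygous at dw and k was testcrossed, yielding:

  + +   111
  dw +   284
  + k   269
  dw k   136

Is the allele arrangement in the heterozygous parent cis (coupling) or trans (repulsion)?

trans

The two most frequent classes are + k (269) and dw + (284); these are the parental (non-recombinant) types.
So the F1 carried + k on one chromosome and dw + on the other — the recessive alleles are on opposite chromosomes (trans / repulsion).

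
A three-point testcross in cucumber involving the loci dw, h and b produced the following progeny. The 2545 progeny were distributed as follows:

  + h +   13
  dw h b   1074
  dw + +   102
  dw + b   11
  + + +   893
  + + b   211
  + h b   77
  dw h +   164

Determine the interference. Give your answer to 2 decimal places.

0.25

The two most frequent reciprocal classes, dw h b and + + +, are the parental types, so the F1 was dw h b / + + +.
The two rarest classes, dw + b and + h +, are the double crossovers. Comparing them with the parentals, only the h allele has switched, so h is the middle locus and the order is b – h – dw.
b–h: (375 + 24)/2545 = 0.1568; h–dw: (179 + 24)/2545 = 0.0798.
Expected DCO frequency = 0.1568 × 0.0798 ≈ 0.01251; observed = 24/2545 ≈ 0.00943.
Coefficient of coincidence = 0.00943/0.01251 ≈ 0.75; interference = 1 − 0.75 = 0.25.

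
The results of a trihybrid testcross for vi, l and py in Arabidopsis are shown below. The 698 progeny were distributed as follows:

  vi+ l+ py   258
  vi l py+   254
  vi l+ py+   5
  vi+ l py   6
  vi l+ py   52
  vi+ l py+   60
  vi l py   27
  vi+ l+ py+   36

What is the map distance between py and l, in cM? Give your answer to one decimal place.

The two most frequent reciprocal classes, vi l py+ and vi+ l+ py, are the parental types, so the F1 was vi l py+ / vi+ l+ py.
The two rarest classes, vi l+ py+ and vi+ l py, are the double crossovers. Comparing them with the parentals, only the l allele has switched, so l is the middle locus and the order is vi – l – py.
Crossovers in the l–py interval produce the single-crossover classes vi l py and vi+ l+ py+ (27 + 36 = 63) plus the double crossovers (11).
RF(l–py) = (63 + 11) / 698 = 74/698 = 0.1060 → 10.6 cM.

10.6 cM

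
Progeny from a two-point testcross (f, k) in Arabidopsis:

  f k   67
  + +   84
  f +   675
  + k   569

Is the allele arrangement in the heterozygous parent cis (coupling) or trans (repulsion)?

trans

The two most frequent classes are + k (569) and f + (675); these are the parental (non-recombinant) types.
So the F1 carried + k on one chromosome and f + on the other — the recessive alleles are on opposite chromosomes (trans / repulsion).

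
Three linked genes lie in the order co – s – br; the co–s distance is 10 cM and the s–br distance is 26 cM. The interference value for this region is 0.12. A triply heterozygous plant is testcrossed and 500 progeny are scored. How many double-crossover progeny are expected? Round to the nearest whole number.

11

Map distances give recombination frequencies of 0.100 and 0.260 for the two intervals.
With interference 0.12 (so coincidence = 0.88), expected double-crossover frequency = 0.100 × 0.260 × 0.88 = 0.02288.
Expected number = 0.02288 × 500 = 11.44 ≈ 11.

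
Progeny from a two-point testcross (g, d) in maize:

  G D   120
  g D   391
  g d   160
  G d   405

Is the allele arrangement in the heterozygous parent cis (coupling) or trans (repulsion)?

trans

The two most frequent classes are G d (405) and g D (391); these are the parental (non-recombinant) types.
So the F1 carried G d on one chromosome and g D on the other — the recessive alleles are on opposite chromosomes (trans / repulsion).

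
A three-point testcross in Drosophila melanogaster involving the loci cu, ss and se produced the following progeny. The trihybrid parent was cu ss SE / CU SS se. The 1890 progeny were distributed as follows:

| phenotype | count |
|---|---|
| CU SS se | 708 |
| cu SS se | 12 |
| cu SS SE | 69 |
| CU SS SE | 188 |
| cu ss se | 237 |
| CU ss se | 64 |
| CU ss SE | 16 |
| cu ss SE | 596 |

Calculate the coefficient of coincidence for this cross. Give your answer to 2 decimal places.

0.73

The two rarest classes, CU ss SE and cu SS se, are the double crossovers. Comparing them with the parentals, only the cu allele has switched, so cu is the middle locus and the order is ss – cu – se.
ss–cu: (133 + 28)/1890 = 0.0852; cu–se: (425 + 28)/1890 = 0.2397.
Expected DCO frequency = 0.0852 × 0.2397 ≈ 0.02042; observed = 28/1890 ≈ 0.01481.
Coefficient of coincidence = 0.01481/0.02042 ≈ 0.73.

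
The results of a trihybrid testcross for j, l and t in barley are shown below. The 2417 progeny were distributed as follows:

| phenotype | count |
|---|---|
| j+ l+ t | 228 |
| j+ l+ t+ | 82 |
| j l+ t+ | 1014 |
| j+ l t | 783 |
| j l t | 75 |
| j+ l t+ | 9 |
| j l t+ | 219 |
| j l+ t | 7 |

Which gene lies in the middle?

t

The two most frequent reciprocal classes, j+ l t and j l+ t+, are the parental types, so the F1 was j+ l t / j l+ t+.
The two rarest classes, j+ l t+ and j l+ t, are the double crossovers. Comparing them with the parentals, only the t allele has switched, so t is the middle locus and the order is l – t – j.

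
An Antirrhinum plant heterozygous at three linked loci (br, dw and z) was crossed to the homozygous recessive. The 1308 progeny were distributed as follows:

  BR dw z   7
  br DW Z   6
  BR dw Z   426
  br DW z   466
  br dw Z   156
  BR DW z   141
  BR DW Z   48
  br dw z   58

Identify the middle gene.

The two most frequent reciprocal classes, br DW z and BR dw Z, are the parental types, so the F1 was br DW z / BR dw Z.
The two rarest classes, br DW Z and BR dw z, are the double crossovers. Comparing them with the parentals, only the z allele has switched, so z is the middle locus and the order is dw – z – br.

z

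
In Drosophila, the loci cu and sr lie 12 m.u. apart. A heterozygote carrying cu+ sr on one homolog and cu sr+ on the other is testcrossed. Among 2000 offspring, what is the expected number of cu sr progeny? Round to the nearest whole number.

120

A map distance of 12 m.u. corresponds to a recombination frequency of 0.120.
The F1 is cu+ sr / cu sr+, so cu sr is a recombinant gamete class with expected frequency r/2 = 0.120/2 = 0.0600.
Expected number = 0.0600 × 2000 = 120.00 ≈ 120.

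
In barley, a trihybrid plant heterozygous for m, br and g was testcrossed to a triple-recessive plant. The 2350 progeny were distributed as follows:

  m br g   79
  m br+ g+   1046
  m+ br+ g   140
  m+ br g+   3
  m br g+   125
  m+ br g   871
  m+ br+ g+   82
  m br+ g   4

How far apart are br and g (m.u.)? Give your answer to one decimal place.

11.6 m.u.

The two most frequent reciprocal classes, m br+ g+ and m+ br g, are the parental types, so the F1 was m br+ g+ / m+ br g.
The two rarest classes, m br+ g and m+ br g+, are the double crossovers. Comparing them with the parentals, only the g allele has switched, so g is the middle locus and the order is br – g – m.
Crossovers in the br–g interval produce the single-crossover classes m br g+ and m+ br+ g (125 + 140 = 265) plus the double crossovers (7).
RF(br–g) = (265 + 7) / 2350 = 272/2350 = 0.1157 → 11.6 m.u.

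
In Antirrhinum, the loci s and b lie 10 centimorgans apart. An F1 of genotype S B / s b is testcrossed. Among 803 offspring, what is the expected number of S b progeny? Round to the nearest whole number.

A map distance of 10 centimorgans corresponds to a recombination frequency of 0.100.
The F1 is S B / s b, so S b is a recombinant gamete class with expected frequency r/2 = 0.100/2 = 0.0500.
Expected number = 0.0500 × 803 = 40.15 ≈ 40.

40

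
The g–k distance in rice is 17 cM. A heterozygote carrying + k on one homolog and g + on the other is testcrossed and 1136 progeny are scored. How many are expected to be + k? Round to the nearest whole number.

A map distance of 17 cM corresponds to a recombination frequency of 0.170.
The F1 is + k / g +, so + k is a parental gamete class with expected frequency (1 − r)/2 = 0.830/2 = 0.4150.
Expected number = 0.4150 × 1136 = 471.44 ≈ 471.

471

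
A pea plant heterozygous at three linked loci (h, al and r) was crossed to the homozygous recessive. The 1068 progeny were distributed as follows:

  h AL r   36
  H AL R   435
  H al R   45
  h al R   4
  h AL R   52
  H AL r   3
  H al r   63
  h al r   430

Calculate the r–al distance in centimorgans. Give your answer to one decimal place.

8.2 centimorgans

The two most frequent reciprocal classes, H AL R and h al r, are the parental types, so the F1 was H AL R / h al r.
The two rarest classes, H AL r and h al R, are the double crossovers. Comparing them with the parentals, only the r allele has switched, so r is the middle locus and the order is al – r – h.
Crossovers in the al–r interval produce the single-crossover classes H al R and h AL r (45 + 36 = 81) plus the double crossovers (7).
RF(al–r) = (81 + 7) / 1068 = 88/1068 = 0.0824 → 8.2 centimorgans.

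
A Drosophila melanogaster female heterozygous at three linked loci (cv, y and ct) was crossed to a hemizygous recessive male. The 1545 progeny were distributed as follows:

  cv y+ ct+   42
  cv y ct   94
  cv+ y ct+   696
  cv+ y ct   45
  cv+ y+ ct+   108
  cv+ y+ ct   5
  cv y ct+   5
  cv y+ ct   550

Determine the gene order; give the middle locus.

The two most frequent reciprocal classes, cv+ y ct+ and cv y+ ct, are the parental types, so the F1 was cv+ y ct+ / cv y+ ct.
The two rarest classes, cv y ct+ and cv+ y+ ct, are the double crossovers. Comparing them with the parentals, only the cv allele has switched, so cv is the middle locus and the order is ct – cv – y.

cv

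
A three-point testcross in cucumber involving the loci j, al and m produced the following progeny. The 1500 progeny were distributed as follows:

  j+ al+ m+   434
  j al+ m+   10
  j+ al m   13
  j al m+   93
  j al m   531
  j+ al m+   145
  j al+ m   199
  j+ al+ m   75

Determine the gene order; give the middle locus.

j

The two most frequent reciprocal classes, j al m and j+ al+ m+, are the parental types, so the F1 was j al m / j+ al+ m+.
The two rarest classes, j+ al m and j al+ m+, are the double crossovers. Comparing them with the parentals, only the j allele has switched, so j is the middle locus and the order is al – j – m.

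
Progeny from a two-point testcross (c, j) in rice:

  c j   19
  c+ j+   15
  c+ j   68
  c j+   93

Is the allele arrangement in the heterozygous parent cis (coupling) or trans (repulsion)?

trans

The two most frequent classes are c+ j (68) and c j+ (93); these are the parental (non-recombinant) types.
So the F1 carried c+ j on one chromosome and c j+ on the other — the recessive alleles are on opposite chromosomes (trans / repulsion).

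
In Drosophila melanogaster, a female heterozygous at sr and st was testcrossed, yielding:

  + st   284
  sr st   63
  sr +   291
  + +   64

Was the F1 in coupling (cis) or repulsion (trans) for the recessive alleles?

The two most frequent classes are + st (284) and sr + (291); these are the parental (non-recombinant) types.
So the F1 carried + st on one chromosome and sr + on the other — the recessive alleles are on opposite chromosomes (trans / repulsion).

trans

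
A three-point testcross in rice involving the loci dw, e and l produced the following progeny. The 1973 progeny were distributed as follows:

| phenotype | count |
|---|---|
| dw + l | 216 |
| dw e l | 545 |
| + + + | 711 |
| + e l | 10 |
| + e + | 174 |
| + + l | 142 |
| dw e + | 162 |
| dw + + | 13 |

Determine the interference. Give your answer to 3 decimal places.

The two most frequent reciprocal classes, + + + and dw e l, are the parental types, so the F1 was + + + / dw e l.
The two rarest classes, dw + + and + e l, are the double crossovers. Comparing them with the parentals, only the dw allele has switched, so dw is the middle locus and the order is l – dw – e.
l–dw: (304 + 23)/1973 = 0.1657; dw–e: (390 + 23)/1973 = 0.2093.
Expected DCO frequency = 0.1657 × 0.2093 ≈ 0.03468; observed = 23/1973 ≈ 0.01166.
Coefficient of coincidence = 0.01166/0.03468 ≈ 0.336; interference = 1 − 0.336 = 0.664.

0.664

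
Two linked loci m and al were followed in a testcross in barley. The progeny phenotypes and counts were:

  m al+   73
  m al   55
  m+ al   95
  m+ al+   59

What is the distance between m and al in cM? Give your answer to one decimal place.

The two most frequent classes, m+ al (95) and m al+ (73), are the parental types, so the F1 was m+ al / m al+.
The recombinant classes are m+ al+ and m al: 59 + 55 = 114.
Recombination frequency = 114/282 = 0.4043 ≈ 40.4%, i.e. 40.4 cM.

40.4 cM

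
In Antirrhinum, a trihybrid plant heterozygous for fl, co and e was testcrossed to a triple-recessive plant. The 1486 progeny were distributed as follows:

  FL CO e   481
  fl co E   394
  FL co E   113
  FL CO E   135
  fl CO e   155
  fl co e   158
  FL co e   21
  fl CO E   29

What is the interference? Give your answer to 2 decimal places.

0.32

The two most frequent reciprocal classes, fl co E and FL CO e, are the parental types, so the F1 was fl co E / FL CO e.
The two rarest classes, fl CO E and FL co e, are the double crossovers. Comparing them with the parentals, only the co allele has switched, so co is the middle locus and the order is fl – co – e.
fl–co: (268 + 50)/1486 = 0.2140; co–e: (293 + 50)/1486 = 0.2308.
Expected DCO frequency = 0.2140 × 0.2308 ≈ 0.04939; observed = 50/1486 ≈ 0.03365.
Coefficient of coincidence = 0.03365/0.04939 ≈ 0.68; interference = 1 − 0.68 = 0.32.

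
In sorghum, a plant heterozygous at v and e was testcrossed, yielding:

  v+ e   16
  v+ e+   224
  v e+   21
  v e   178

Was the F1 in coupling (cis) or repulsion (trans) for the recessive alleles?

The two most frequent classes are v+ e+ (224) and v e (178); these are the parental (non-recombinant) types.
So the F1 carried v+ e+ on one chromosome and v e on the other — the recessive alleles are on the same chromosome (cis / coupling).

cis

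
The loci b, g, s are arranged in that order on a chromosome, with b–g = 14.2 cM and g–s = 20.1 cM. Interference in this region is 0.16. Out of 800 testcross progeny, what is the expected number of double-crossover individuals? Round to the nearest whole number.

Map distances give recombination frequencies of 0.142 and 0.201 for the two intervals.
With interference 0.16 (so coincidence = 0.84), expected double-crossover frequency = 0.142 × 0.201 × 0.84 = 0.02398.
Expected number = 0.02398 × 800 = 19.18 ≈ 19.

19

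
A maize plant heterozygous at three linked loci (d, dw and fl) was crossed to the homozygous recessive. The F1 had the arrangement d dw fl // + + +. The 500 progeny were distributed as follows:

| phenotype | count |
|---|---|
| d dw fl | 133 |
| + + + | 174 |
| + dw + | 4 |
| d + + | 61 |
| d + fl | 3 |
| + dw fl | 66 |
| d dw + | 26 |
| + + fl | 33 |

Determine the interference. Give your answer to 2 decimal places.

The two rarest classes, d + fl and + dw +, are the double crossovers. Comparing them with the parentals, only the dw allele has switched, so dw is the middle locus and the order is d – dw – fl.
d–dw: (127 + 7)/500 = 0.2680; dw–fl: (59 + 7)/500 = 0.1320.
Expected DCO frequency = 0.2680 × 0.1320 ≈ 0.03538; observed = 7/500 ≈ 0.01400.
Coefficient of coincidence = 0.01400/0.03538 ≈ 0.40; interference = 1 − 0.40 = 0.60.

0.60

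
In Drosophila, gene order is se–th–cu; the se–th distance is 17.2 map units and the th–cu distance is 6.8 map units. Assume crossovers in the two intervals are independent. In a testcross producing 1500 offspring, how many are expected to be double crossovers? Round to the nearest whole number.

Map distances give recombination frequencies of 0.172 and 0.068 for the two intervals.
With no interference, expected double-crossover frequency = 0.172 × 0.068 = 0.01170.
Expected number = 0.01170 × 1500 = 17.54 ≈ 18.

18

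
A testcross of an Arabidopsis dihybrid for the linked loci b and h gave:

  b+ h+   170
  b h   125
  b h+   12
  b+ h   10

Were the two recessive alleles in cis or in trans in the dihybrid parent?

cis

The two most frequent classes are b+ h+ (170) and b h (125); these are the parental (non-recombinant) types.
So the F1 carried b+ h+ on one chromosome and b h on the other — the recessive alleles are on the same chromosome (cis / coupling).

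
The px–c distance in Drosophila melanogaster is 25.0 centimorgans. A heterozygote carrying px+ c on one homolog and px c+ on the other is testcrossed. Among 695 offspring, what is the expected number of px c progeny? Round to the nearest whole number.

87

A map distance of 25.0 centimorgans corresponds to a recombination frequency of 0.250.
The F1 is px+ c / px c+, so px c is a recombinant gamete class with expected frequency r/2 = 0.250/2 = 0.1250.
Expected number = 0.1250 × 695 = 86.88 ≈ 87.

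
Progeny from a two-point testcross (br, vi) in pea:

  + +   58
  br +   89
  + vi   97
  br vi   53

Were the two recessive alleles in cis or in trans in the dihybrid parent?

The two most frequent classes are + vi (97) and br + (89); these are the parental (non-recombinant) types.
So the F1 carried + vi on one chromosome and br + on the other — the recessive alleles are on opposite chromosomes (trans / repulsion).

trans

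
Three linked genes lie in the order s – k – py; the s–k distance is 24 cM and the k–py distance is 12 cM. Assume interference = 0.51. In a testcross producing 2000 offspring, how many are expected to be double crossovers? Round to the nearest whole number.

Map distances give recombination frequencies of 0.240 and 0.120 for the two intervals.
With interference 0.51 (so coincidence = 0.49), expected double-crossover frequency = 0.240 × 0.120 × 0.49 = 0.01411.
Expected number = 0.01411 × 2000 = 28.22 ≈ 28.

28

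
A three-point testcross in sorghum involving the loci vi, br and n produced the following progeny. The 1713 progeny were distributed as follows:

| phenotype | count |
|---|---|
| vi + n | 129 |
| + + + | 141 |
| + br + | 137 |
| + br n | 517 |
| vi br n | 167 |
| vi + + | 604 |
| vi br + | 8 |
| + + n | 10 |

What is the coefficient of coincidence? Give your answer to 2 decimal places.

0.33

The two most frequent reciprocal classes, + br n and vi + +, are the parental types, so the F1 was + br n / vi + +.
The two rarest classes, + + n and vi br +, are the double crossovers. Comparing them with the parentals, only the br allele has switched, so br is the middle locus and the order is vi – br – n.
vi–br: (308 + 18)/1713 = 0.1903; br–n: (266 + 18)/1713 = 0.1658.
Expected DCO frequency = 0.1903 × 0.1658 ≈ 0.03155; observed = 18/1713 ≈ 0.01051.
Coefficient of coincidence = 0.01051/0.03155 ≈ 0.33.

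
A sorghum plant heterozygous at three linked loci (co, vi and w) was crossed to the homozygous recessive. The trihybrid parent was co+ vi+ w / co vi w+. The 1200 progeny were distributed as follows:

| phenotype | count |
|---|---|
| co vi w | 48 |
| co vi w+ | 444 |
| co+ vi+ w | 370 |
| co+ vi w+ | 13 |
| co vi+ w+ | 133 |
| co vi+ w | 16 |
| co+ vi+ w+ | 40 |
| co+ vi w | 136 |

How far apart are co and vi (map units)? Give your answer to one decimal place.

The two rarest classes, co vi+ w and co+ vi w+, are the double crossovers. Comparing them with the parentals, only the co allele has switched, so co is the middle locus and the order is vi – co – w.
Crossovers in the vi–co interval produce the single-crossover classes co+ vi w and co vi+ w+ (136 + 133 = 269) plus the double crossovers (29).
RF(vi–co) = (269 + 29) / 1200 = 298/1200 = 0.2483 → 24.8 map units.

24.8 map units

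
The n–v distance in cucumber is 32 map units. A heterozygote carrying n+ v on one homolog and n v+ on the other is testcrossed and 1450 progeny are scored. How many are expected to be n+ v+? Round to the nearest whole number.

A map distance of 32 map units corresponds to a recombination frequency of 0.320.
The F1 is n+ v / n v+, so n+ v+ is a recombinant gamete class with expected frequency r/2 = 0.320/2 = 0.1600.
Expected number = 0.1600 × 1450 = 232.00 ≈ 232.

232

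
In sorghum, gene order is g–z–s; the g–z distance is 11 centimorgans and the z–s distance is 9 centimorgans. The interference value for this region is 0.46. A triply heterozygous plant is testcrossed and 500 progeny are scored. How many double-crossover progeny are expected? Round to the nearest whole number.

Map distances give recombination frequencies of 0.110 and 0.090 for the two intervals.
With interference 0.46 (so coincidence = 0.54), expected double-crossover frequency = 0.110 × 0.090 × 0.54 = 0.00535.
Expected number = 0.00535 × 500 = 2.67 ≈ 3.

3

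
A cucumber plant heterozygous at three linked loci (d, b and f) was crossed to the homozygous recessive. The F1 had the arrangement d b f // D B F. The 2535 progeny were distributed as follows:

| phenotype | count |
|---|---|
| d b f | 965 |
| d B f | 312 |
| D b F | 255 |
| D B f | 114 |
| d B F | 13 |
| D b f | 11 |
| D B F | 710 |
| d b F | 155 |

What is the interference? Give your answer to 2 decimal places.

0.65

The two rarest classes, D b f and d B F, are the double crossovers. Comparing them with the parentals, only the d allele has switched, so d is the middle locus and the order is f – d – b.
f–d: (269 + 24)/2535 = 0.1156; d–b: (567 + 24)/2535 = 0.2331.
Expected DCO frequency = 0.1156 × 0.2331 ≈ 0.02695; observed = 24/2535 ≈ 0.00947.
Coefficient of coincidence = 0.00947/0.02695 ≈ 0.35; interference = 1 − 0.35 = 0.65.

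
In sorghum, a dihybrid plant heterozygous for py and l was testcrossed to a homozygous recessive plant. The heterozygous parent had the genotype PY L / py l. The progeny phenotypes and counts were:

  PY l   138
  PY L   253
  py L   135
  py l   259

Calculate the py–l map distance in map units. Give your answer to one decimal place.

34.8 map units

The recombinant classes are PY l and py L: 138 + 135 = 273.
Recombination frequency = 273/785 = 0.3478 ≈ 34.8%, i.e. 34.8 map units.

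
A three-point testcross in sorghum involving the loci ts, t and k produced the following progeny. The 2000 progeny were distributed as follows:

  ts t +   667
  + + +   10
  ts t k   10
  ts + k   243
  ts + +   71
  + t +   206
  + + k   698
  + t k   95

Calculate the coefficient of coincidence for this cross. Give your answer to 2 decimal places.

0.46

The two most frequent reciprocal classes, ts t + and + + k, are the parental types, so the F1 was ts t + / + + k.
The two rarest classes, ts t k and + + +, are the double crossovers. Comparing them with the parentals, only the k allele has switched, so k is the middle locus and the order is t – k – ts.
t–k: (166 + 20)/2000 = 0.0930; k–ts: (449 + 20)/2000 = 0.2345.
Expected DCO frequency = 0.0930 × 0.2345 ≈ 0.02181; observed = 20/2000 ≈ 0.01000.
Coefficient of coincidence = 0.01000/0.02181 ≈ 0.46.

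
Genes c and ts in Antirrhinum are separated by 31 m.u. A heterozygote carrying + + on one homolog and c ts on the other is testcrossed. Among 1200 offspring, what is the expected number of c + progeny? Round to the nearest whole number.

186

A map distance of 31 m.u. corresponds to a recombination frequency of 0.310.
The F1 is + + / c ts, so c + is a recombinant gamete class with expected frequency r/2 = 0.310/2 = 0.1550.
Expected number = 0.1550 × 1200 = 186.00 ≈ 186.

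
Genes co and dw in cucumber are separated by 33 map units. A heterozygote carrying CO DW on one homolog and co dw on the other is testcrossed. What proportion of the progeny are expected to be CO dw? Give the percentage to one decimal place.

A map distance of 33 map units corresponds to a recombination frequency of 0.330.
The F1 is CO DW / co dw, so CO dw is a recombinant gamete class with expected frequency r/2 = 0.330/2 = 0.1650.
That is 0.1650 = 16.5% of the progeny.

16.5%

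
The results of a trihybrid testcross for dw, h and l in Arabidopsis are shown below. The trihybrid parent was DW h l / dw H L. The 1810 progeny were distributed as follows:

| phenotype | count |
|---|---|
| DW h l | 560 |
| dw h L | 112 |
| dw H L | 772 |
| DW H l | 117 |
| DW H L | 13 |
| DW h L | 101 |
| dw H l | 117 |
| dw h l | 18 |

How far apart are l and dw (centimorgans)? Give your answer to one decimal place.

13.8 centimorgans

The two rarest classes, dw h l and DW H L, are the double crossovers. Comparing them with the parentals, only the dw allele has switched, so dw is the middle locus and the order is h – dw – l.
Crossovers in the dw–l interval produce the single-crossover classes DW h L and dw H l (101 + 117 = 218) plus the double crossovers (31).
RF(dw–l) = (218 + 31) / 1810 = 249/1810 = 0.1376 → 13.8 centimorgans.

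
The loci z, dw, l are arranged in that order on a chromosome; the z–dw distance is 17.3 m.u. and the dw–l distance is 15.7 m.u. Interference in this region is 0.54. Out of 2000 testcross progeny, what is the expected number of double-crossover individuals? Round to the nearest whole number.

Map distances give recombination frequencies of 0.173 and 0.157 for the two intervals.
With interference 0.54 (so coincidence = 0.46), expected double-crossover frequency = 0.173 × 0.157 × 0.46 = 0.01249.
Expected number = 0.01249 × 2000 = 24.99 ≈ 25.

25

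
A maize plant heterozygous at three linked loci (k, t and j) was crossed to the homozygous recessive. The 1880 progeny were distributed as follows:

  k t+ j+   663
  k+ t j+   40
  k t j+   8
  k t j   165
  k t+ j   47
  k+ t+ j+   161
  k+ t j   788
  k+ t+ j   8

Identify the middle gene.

t

The two most frequent reciprocal classes, k t+ j+ and k+ t j, are the parental types, so the F1 was k t+ j+ / k+ t j.
The two rarest classes, k t j+ and k+ t+ j, are the double crossovers. Comparing them with the parentals, only the t allele has switched, so t is the middle locus and the order is k – t – j.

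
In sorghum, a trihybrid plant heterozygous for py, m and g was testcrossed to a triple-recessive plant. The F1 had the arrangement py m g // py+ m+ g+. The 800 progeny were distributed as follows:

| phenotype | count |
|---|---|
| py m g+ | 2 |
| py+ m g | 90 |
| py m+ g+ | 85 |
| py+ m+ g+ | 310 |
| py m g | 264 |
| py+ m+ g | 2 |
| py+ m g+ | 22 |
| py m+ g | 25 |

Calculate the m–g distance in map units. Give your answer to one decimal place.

6.4 map units

The two rarest classes, py m g+ and py+ m+ g, are the double crossovers. Comparing them with the parentals, only the g allele has switched, so g is the middle locus and the order is py – g – m.
Crossovers in the g–m interval produce the single-crossover classes py m+ g and py+ m g+ (25 + 22 = 47) plus the double crossovers (4).
RF(g–m) = (47 + 4) / 800 = 51/800 = 0.0638 → 6.4 map units.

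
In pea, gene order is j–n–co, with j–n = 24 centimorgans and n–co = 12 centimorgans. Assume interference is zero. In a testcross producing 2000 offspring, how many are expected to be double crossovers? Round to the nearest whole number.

Map distances give recombination frequencies of 0.240 and 0.120 for the two intervals.
With no interference, expected double-crossover frequency = 0.240 × 0.120 = 0.02880.
Expected number = 0.02880 × 2000 = 57.60 ≈ 58.

58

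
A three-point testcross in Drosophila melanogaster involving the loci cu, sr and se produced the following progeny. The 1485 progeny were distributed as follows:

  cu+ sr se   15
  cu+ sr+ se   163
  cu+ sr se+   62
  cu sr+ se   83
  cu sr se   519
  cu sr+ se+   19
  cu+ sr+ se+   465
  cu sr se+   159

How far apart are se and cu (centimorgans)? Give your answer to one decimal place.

24.0 centimorgans

The two most frequent reciprocal classes, cu+ sr+ se+ and cu sr se, are the parental types, so the F1 was cu+ sr+ se+ / cu sr se.
The two rarest classes, cu sr+ se+ and cu+ sr se, are the double crossovers. Comparing them with the parentals, only the cu allele has switched, so cu is the middle locus and the order is se – cu – sr.
Crossovers in the se–cu interval produce the single-crossover classes cu+ sr+ se and cu sr se+ (163 + 159 = 322) plus the double crossovers (34).
RF(se–cu) = (322 + 34) / 1485 = 356/1485 = 0.2397 → 24.0 centimorgans.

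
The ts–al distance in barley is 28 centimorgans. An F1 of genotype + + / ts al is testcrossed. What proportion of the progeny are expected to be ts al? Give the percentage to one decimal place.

36.0%

A map distance of 28 centimorgans corresponds to a recombination frequency of 0.280.
The F1 is + + / ts al, so ts al is a parental gamete class with expected frequency (1 − r)/2 = 0.720/2 = 0.3600.
That is 0.3600 = 36.0% of the progeny.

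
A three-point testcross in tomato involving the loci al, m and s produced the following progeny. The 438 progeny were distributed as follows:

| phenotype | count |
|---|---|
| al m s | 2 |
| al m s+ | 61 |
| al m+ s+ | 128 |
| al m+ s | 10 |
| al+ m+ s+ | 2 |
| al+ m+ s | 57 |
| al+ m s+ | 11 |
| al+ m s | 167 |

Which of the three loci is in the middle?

al

The two most frequent reciprocal classes, al+ m s and al m+ s+, are the parental types, so the F1 was al+ m s / al m+ s+.
The two rarest classes, al m s and al+ m+ s+, are the double crossovers. Comparing them with the parentals, only the al allele has switched, so al is the middle locus and the order is s – al – m.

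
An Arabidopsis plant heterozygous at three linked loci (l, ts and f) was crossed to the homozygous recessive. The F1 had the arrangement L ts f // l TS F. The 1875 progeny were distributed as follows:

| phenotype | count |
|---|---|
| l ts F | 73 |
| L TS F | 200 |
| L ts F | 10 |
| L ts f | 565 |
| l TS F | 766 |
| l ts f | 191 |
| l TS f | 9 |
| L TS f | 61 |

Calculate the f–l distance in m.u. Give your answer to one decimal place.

The two rarest classes, L ts F and l TS f, are the double crossovers. Comparing them with the parentals, only the f allele has switched, so f is the middle locus and the order is ts – f – l.
Crossovers in the f–l interval produce the single-crossover classes l ts f and L TS F (191 + 200 = 391) plus the double crossovers (19).
RF(f–l) = (391 + 19) / 1875 = 410/1875 = 0.2187 → 21.9 m.u.

21.9 m.u.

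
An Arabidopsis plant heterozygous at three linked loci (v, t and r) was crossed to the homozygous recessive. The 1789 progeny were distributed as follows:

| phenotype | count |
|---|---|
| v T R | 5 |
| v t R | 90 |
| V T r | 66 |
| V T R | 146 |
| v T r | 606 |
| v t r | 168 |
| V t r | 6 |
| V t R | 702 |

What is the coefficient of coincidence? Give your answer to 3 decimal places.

The two most frequent reciprocal classes, V t R and v T r, are the parental types, so the F1 was V t R / v T r.
The two rarest classes, V t r and v T R, are the double crossovers. Comparing them with the parentals, only the r allele has switched, so r is the middle locus and the order is v – r – t.
v–r: (156 + 11)/1789 = 0.0933; r–t: (314 + 11)/1789 = 0.1817.
Expected DCO frequency = 0.0933 × 0.1817 ≈ 0.01695; observed = 11/1789 ≈ 0.00615.
Coefficient of coincidence = 0.00615/0.01695 ≈ 0.363.

0.363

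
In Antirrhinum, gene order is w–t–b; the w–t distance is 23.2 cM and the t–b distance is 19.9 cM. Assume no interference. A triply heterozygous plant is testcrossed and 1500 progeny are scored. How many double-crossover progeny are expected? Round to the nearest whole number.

69

Map distances give recombination frequencies of 0.232 and 0.199 for the two intervals.
With no interference, expected double-crossover frequency = 0.232 × 0.199 = 0.04617.
Expected number = 0.04617 × 1500 = 69.25 ≈ 69.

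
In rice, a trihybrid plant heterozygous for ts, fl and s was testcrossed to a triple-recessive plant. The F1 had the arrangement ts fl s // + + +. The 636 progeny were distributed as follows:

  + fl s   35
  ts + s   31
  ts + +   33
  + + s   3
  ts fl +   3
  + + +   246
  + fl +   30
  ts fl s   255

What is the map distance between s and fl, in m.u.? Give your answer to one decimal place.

10.5 m.u.

The two rarest classes, ts fl + and + + s, are the double crossovers. Comparing them with the parentals, only the s allele has switched, so s is the middle locus and the order is fl – s – ts.
Crossovers in the fl–s interval produce the single-crossover classes ts + s and + fl + (31 + 30 = 61) plus the double crossovers (6).
RF(fl–s) = (61 + 6) / 636 = 67/636 = 0.1053 → 10.5 m.u.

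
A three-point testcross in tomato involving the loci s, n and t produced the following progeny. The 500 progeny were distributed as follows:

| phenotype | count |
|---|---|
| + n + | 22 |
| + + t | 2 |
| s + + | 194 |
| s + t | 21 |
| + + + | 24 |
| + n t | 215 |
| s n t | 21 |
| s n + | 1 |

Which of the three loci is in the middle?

The two most frequent reciprocal classes, + n t and s + +, are the parental types, so the F1 was + n t / s + +.
The two rarest classes, + + t and s n +, are the double crossovers. Comparing them with the parentals, only the n allele has switched, so n is the middle locus and the order is t – n – s.

n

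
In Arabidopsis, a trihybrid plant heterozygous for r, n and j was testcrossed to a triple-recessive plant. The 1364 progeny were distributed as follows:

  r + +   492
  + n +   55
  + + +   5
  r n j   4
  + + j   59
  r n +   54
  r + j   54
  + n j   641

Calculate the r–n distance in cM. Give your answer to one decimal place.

The two most frequent reciprocal classes, r + + and + n j, are the parental types, so the F1 was r + + / + n j.
The two rarest classes, + + + and r n j, are the double crossovers. Comparing them with the parentals, only the r allele has switched, so r is the middle locus and the order is j – r – n.
Crossovers in the r–n interval produce the single-crossover classes r n + and + + j (54 + 59 = 113) plus the double crossovers (9).
RF(r–n) = (113 + 9) / 1364 = 122/1364 = 0.0894 → 8.9 cM.

8.9 cM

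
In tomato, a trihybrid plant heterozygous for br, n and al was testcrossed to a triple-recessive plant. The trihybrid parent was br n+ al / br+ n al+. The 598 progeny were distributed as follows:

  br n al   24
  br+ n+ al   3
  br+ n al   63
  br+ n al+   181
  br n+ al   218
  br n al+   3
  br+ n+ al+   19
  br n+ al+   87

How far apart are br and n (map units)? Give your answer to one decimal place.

8.2 map units

The two rarest classes, br+ n+ al and br n al+, are the double crossovers. Comparing them with the parentals, only the br allele has switched, so br is the middle locus and the order is n – br – al.
Crossovers in the n–br interval produce the single-crossover classes br n al and br+ n+ al+ (24 + 19 = 43) plus the double crossovers (6).
RF(n–br) = (43 + 6) / 598 = 49/598 = 0.0819 → 8.2 map units.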